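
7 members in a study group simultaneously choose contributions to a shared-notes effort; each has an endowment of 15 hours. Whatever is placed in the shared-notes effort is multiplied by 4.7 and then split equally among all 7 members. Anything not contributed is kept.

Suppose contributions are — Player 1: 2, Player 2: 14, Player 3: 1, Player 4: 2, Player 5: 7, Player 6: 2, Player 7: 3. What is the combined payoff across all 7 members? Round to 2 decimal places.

219.70 hours

Total contributed: 2 + 14 + 1 + 2 + 7 + 2 + 3 = 31; total kept: 7 × 15 − 31 = 74.
The shared-notes effort pays out 4.7 × 31 = 145.70 in aggregate.
Group total = 74 + 145.70 = 219.70.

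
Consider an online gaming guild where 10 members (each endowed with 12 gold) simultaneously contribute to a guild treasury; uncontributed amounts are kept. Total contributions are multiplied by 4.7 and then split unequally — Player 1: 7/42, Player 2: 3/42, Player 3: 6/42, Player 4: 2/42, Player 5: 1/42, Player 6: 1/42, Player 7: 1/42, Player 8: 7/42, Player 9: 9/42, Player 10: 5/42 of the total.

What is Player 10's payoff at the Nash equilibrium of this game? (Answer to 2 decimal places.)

Player j's private return per contributed unit is 4.7 × (j's share). Contributing is weakly dominant for j when that share is at least 1/4.7 = 0.2128, and contributing 0 is dominant otherwise.
Only Player 9 (9/42) clears that bar, contributing 12; the remaining 9 contribute 0. Total contributed: 12.
Player 10 keeps 12 and receives 4.7 × 12 × 5/42 = 6.71 from the guild treasury, for a payoff of 18.71.

18.71 gold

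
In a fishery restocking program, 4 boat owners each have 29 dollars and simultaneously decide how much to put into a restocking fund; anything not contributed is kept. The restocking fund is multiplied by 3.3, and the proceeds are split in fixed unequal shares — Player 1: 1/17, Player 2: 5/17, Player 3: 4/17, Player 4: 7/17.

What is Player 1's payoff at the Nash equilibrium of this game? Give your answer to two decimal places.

Player j's private return per contributed unit is 3.3 × (j's share). Contributing is weakly dominant for j when that share is at least 1/3.3 = 0.3030, and contributing 0 is dominant otherwise.
Player 4 alone (share 7/17) is above the threshold, contributing 29; the remaining 3 contribute 0. Total contributed: 29.
Player 1 keeps 29 and receives 3.3 × 29 × 1/17 = 5.63 from the restocking fund, for a payoff of 34.63.

34.63 dollars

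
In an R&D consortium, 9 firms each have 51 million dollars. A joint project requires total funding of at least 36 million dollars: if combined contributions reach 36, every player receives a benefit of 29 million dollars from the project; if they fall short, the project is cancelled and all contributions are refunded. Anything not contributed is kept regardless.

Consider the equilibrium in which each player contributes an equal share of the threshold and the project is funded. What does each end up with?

Equal share of the threshold: 36/9 = 4.
At this profile no one gains by cutting their contribution: any cut drops the total below 36, the project is cancelled, contributions are refunded, and the deviator ends with 51, which is less than 51 − 4 + 29 = 76. Contributing more than 4 just wastes the excess. So contributing exactly 4 is a best response.
Each player's payoff: 51 − 4 + 29 = 76.

76 million dollars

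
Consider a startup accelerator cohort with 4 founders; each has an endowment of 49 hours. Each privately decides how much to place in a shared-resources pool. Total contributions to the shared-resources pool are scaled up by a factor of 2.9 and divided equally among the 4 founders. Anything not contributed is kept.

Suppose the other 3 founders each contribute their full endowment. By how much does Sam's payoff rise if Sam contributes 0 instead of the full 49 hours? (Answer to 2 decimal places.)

Switching from a contribution of 49 to 0 lets Sam keep an extra 49 hours, but lowers the shared-resources pool by 49, which costs Sam their own share of that drop: 2.9/4 × 49 = 35.52.
Net gain = 49 − 35.52 = 13.48. The private return per contributed unit (0.7250) is below 1, so free-riding is indeed the best response regardless of what the others do.

13.48 hours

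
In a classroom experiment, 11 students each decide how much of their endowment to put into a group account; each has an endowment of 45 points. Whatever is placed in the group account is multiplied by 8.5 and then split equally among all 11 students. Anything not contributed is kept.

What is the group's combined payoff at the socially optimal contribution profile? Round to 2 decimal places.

4207.50 points

Each contributed unit returns 8.500 to the group as a whole (0.7727 to each of 11 players), which exceeds 1, so the social optimum is full contribution: group total = 8.500 × 495 = 4207.50.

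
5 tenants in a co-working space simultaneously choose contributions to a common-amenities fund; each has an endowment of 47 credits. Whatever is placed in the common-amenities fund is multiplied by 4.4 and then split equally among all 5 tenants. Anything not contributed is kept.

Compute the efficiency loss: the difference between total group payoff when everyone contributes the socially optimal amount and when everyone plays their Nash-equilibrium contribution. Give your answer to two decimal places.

799.00 credits

Each contributed unit returns 4.4/5 = 0.8800 to its contributor — below 1 — so contributing 0 is dominant for every player. At the Nash equilibrium everyone keeps their 47, and the group total is 5 × 47 = 235.
Each contributed unit returns 4.400 to the group as a whole (0.8800 to each of 5 players), which exceeds 1, so the social optimum is full contribution: group total = 4.400 × 235 = 1034.00.
Efficiency loss = 1034.00 − 235 = 799.00.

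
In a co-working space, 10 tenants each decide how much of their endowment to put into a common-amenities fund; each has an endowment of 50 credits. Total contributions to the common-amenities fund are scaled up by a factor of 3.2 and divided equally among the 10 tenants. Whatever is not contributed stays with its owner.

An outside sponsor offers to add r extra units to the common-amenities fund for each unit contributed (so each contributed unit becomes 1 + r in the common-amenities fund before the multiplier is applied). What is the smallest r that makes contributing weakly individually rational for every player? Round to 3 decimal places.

With matching at rate r, one contributed unit becomes (1 + r) in the common-amenities fund and returns 3.2 × (1 + r) / 10 to the contributor.
Setting this equal to 1: 1 + r = 10/3.2 = 3.1250.
So the minimum matching rate is r = 3.1250 − 1 = 2.125.

2.125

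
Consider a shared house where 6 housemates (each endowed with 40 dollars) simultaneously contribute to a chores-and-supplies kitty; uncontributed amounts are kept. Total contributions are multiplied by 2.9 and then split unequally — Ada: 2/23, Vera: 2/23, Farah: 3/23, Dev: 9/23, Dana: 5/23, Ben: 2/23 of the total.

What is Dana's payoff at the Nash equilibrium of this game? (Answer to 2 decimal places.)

Each unit j contributes comes back to j as 2.9 × (j's share), so j prefers to contribute only if that share exceeds 1/2.9 = 0.3448; otherwise keeping the unit dominates.
Dev alone (share 9/23) is above the threshold, contributing 40; the remaining 5 contribute 0. Total contributed: 40.
Dana keeps 40 and receives 2.9 × 40 × 5/23 = 25.22 from the chores-and-supplies kitty, for a payoff of 65.22.

65.22 dollars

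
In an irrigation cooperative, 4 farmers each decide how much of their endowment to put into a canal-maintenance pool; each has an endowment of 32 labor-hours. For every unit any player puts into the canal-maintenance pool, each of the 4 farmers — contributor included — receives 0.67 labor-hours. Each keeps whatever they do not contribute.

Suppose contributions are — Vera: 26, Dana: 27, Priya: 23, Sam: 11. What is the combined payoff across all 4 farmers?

Total contributed: 26 + 27 + 23 + 11 = 87; total kept: 4 × 32 − 87 = 41.
The canal-maintenance pool pays out 0.67 × 4 × 87 = 233.16 in aggregate.
Group total = 41 + 233.16 = 274.16.

274.16 labor-hours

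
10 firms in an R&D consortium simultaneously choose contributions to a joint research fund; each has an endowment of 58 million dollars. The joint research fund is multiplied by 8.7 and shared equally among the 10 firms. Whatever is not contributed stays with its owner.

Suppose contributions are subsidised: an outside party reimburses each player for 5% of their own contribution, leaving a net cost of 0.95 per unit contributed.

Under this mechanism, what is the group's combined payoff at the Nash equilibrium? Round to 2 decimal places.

With the mechanism, a contributed unit returns (8.7/10) / 0.95 = 0.9158 per unit of net cost — still below 1 — so contributing 0 remains dominant for every player.
At the Nash equilibrium no one contributes; group total payoff = 10 × 58 = 580.

580.00 million dollars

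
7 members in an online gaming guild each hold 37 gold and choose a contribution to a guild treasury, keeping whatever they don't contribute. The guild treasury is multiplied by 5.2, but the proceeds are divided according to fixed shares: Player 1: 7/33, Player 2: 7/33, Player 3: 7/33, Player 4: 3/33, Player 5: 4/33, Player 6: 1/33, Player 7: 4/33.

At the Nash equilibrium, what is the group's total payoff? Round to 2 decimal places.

A player with share s gets back 5.2·s per unit contributed, so full contribution is dominant for anyone with s > 1/5.2 = 0.1923 and zero contribution is dominant for anyone below.
Player 1, Player 2 and Player 3 are above the threshold, contributing 37 each; the remaining 4 contribute 0. Total contributed: 111.
The guild treasury pays out 5.2 × 111 = 577.20 in total (split across the unequal shares, but the aggregate is all that matters for the group sum).
The 4 free-riders keep 37 each, adding 148. Group total = 148 + 577.20 = 725.20.

725.20 gold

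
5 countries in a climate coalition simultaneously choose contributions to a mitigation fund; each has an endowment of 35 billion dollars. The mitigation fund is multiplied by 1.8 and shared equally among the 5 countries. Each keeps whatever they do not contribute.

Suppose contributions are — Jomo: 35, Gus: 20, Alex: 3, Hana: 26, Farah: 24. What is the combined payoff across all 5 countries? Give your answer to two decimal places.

261.40 billion dollars

Total contributed: 35 + 20 + 3 + 26 + 24 = 108; total kept: 5 × 35 − 108 = 67.
The mitigation fund pays out 1.8 × 108 = 194.40 in aggregate.
Group total = 67 + 194.40 = 261.40.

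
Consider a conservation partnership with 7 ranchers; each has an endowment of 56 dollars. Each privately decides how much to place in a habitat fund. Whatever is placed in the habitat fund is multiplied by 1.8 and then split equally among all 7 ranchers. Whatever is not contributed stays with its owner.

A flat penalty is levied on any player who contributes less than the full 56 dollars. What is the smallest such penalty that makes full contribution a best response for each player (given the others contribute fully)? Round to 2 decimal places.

41.60 dollars

Given the others contribute fully, the best deviation is to contribute 0 (any partial contribution still incurs the fine and gives up units whose private return 0.2571 is below 1).
Deviating from 56 to 0 saves 56 dollars but forfeits the deviator's share of the drop in the habitat fund: 1.8/7 × 56 = 14.40.
So the deviation gain is 56 − 14.40 = 41.60, and the fine must be at least 41.60 dollars to wipe it out.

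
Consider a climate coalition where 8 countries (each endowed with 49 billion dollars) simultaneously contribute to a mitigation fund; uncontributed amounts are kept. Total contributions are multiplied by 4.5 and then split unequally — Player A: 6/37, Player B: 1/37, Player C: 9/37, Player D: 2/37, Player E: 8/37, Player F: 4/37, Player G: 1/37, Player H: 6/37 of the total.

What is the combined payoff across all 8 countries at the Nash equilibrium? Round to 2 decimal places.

A player with share s gets back 4.5·s per unit contributed, so full contribution is dominant for anyone with s > 1/4.5 = 0.2222 and zero contribution is dominant for anyone below.
The only share above 0.2222 is Player C's 9/37, contributing 49; the remaining 7 contribute 0. Total contributed: 49.
The mitigation fund pays out 4.5 × 49 = 220.50 in total (split across the unequal shares, but the aggregate is all that matters for the group sum).
The 7 free-riders keep 49 each, adding 343. Group total = 343 + 220.50 = 563.50.

563.50 billion dollars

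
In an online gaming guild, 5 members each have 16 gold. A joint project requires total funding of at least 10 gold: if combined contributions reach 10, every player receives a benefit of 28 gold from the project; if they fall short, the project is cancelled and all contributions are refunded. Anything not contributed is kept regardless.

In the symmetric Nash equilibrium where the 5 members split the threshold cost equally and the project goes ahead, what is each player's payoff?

42 gold

Equal share of the threshold: 10/5 = 2.
At this profile no one gains by cutting their contribution: any cut drops the total below 10, the project is cancelled, contributions are refunded, and the deviator ends with 16, which is less than 16 − 2 + 28 = 42. Contributing more than 2 just wastes the excess. So contributing exactly 2 is a best response.
Each player's payoff: 16 − 2 + 28 = 42.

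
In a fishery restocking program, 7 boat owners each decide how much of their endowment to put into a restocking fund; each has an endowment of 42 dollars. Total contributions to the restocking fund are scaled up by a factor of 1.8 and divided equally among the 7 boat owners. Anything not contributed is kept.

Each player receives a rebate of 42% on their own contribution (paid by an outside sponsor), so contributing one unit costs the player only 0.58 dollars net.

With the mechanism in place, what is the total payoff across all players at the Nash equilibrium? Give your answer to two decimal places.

With the mechanism, a contributed unit returns (1.8/7) / 0.58 = 0.4433 per unit of net cost — still below 1 — so contributing 0 remains dominant for every player.
At the Nash equilibrium no one contributes; group total payoff = 7 × 42 = 294.

294.00 dollars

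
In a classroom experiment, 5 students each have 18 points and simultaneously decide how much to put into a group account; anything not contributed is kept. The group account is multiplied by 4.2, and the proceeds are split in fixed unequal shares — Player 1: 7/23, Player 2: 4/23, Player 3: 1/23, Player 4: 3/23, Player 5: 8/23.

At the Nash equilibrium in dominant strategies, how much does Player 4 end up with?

Each unit j contributes comes back to j as 4.2 × (j's share), so j prefers to contribute only if that share exceeds 1/4.2 = 0.2381; otherwise keeping the unit dominates.
The shares above 0.2381 belong to Player 1 and Player 5, contributing 18 each; the remaining 3 contribute 0. Total contributed: 36.
Player 4 keeps 18 and receives 4.2 × 36 × 3/23 = 19.72 from the group account, for a payoff of 37.72.

37.72 points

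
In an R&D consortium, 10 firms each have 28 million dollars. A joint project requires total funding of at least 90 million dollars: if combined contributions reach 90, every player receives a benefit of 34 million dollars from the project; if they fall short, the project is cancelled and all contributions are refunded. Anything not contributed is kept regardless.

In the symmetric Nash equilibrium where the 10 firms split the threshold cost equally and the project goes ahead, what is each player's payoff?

53 million dollars

Equal share of the threshold: 90/10 = 9.
At this profile no one gains by cutting their contribution: any cut drops the total below 90, the project is cancelled, contributions are refunded, and the deviator ends with 28, which is less than 28 − 9 + 34 = 53. Contributing more than 9 just wastes the excess. So contributing exactly 9 is a best response.
Each player's payoff: 28 − 9 + 34 = 53.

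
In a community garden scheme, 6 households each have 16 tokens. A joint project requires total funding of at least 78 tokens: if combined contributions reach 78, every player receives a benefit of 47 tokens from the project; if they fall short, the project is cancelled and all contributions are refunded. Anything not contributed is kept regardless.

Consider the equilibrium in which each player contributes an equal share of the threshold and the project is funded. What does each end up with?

Equal share of the threshold: 78/6 = 13.
At this profile no one gains by cutting their contribution: any cut drops the total below 78, the project is cancelled, contributions are refunded, and the deviator ends with 16, which is less than 16 − 13 + 47 = 50. Contributing more than 13 just wastes the excess. So contributing exactly 13 is a best response.
Each player's payoff: 16 − 13 + 47 = 50.

50 tokens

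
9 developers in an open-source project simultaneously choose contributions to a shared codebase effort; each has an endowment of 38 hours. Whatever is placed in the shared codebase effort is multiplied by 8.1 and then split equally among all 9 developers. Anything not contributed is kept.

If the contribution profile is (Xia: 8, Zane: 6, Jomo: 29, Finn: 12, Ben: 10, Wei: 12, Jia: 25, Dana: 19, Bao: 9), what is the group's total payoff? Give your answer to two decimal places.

1265.00 hours

Total contributed: 8 + 6 + 29 + 12 + 10 + 12 + 25 + 19 + 9 = 130; total kept: 9 × 38 − 130 = 212.
The shared codebase effort pays out 8.1 × 130 = 1053.00 in aggregate.
Group total = 212 + 1053.00 = 1265.00.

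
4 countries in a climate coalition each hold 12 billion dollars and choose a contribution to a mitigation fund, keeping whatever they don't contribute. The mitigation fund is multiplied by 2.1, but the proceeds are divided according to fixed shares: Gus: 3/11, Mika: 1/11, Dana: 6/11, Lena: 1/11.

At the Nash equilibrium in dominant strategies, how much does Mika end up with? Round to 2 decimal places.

14.29 billion dollars

A player with share s gets back 2.1·s per unit contributed, so full contribution is dominant for anyone with s > 1/2.1 = 0.4762 and zero contribution is dominant for anyone below.
The only share above 0.4762 is Dana's 6/11, contributing 12; the remaining 3 contribute 0. Total contributed: 12.
Mika keeps 12 and receives 2.1 × 12 × 1/11 = 2.29 from the mitigation fund, for a payoff of 14.29.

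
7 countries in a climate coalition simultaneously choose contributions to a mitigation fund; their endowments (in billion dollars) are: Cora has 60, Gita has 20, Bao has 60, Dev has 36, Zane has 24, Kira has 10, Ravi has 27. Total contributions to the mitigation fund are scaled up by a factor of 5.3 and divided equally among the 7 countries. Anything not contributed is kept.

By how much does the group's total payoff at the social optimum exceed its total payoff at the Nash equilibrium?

1019.10 billion dollars

The private return per contributed unit is 5.3/7 = 0.7571 < 1 for every player regardless of endowment, so the Nash equilibrium is zero contribution and the group total is Σ E_j = 60 + 20 + 60 + 36 + 24 + 10 + 27 = 237.
Each contributed unit returns 5.300 to the group, so the social optimum is full contribution by everyone: group total = 5.300 × 237 = 1256.10.
Efficiency loss = (5.300 − 1) × 237 = 1019.10.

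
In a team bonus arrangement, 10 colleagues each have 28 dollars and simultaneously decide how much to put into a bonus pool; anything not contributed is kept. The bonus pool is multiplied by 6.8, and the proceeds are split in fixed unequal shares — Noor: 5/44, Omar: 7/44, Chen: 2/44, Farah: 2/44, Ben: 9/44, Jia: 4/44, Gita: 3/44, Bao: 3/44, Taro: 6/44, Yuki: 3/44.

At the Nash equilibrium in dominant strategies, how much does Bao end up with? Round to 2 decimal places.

53.96 dollars

For player j, contributing a unit is worthwhile iff 6.8 × (j's share) ≥ 1, i.e. iff j's share is at least 0.1471.
Omar and Ben clear that bar, contributing 28 each; the remaining 8 contribute 0. Total contributed: 56.
Bao keeps 28 and receives 6.8 × 56 × 3/44 = 25.96 from the bonus pool, for a payoff of 53.96.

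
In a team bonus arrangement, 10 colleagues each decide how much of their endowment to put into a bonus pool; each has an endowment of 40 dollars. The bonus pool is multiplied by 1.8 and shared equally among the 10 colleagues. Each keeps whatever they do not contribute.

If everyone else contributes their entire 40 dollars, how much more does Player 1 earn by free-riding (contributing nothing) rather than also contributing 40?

32.80 dollars

Switching from a contribution of 40 to 0 lets Player 1 keep an extra 40 dollars, but lowers the bonus pool by 40, which costs Player 1 their own share of that drop: 1.8/10 × 40 = 7.20.
Net gain = 40 − 7.20 = 32.80. The private return per contributed unit (0.1800) is below 1, so free-riding is indeed the best response regardless of what the others do.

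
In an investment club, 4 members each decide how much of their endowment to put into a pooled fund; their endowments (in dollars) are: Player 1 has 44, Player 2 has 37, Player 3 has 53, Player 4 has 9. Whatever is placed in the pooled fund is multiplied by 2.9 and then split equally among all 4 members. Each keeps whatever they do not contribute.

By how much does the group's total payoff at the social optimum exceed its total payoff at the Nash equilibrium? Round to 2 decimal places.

271.70 dollars

The private return per contributed unit is 2.9/4 = 0.7250 < 1 for every player regardless of endowment, so the Nash equilibrium is zero contribution and the group total is Σ E_j = 44 + 37 + 53 + 9 = 143.
Each contributed unit returns 2.900 to the group, so the social optimum is full contribution by everyone: group total = 2.900 × 143 = 414.70.
Efficiency loss = (2.900 − 1) × 143 = 271.70.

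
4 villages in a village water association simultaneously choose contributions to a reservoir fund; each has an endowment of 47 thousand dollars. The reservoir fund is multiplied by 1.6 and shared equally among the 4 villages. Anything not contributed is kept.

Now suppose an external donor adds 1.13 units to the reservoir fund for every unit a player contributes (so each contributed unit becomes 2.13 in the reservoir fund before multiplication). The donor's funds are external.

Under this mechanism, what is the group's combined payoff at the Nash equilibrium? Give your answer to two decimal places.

With the mechanism, a contributed unit returns 1.6 × 2.13 / 4 = 0.8520 per unit of net cost — still below 1 — so contributing 0 remains dominant for every player.
Everyone keeps their endowment and the group total is 4 × 47 = 188.

188.00 thousand dollars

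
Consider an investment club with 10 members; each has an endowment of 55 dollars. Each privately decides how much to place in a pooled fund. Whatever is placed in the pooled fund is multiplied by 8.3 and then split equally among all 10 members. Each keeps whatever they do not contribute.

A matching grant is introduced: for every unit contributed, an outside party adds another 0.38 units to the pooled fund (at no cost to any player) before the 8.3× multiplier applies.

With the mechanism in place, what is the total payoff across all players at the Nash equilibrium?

6299.70 dollars

The effective private return per unit is now 8.3 × 1.38 / 10 = 1.1454 > 1, so every player's dominant strategy flips to full contribution.
At the Nash equilibrium everyone contributes 55. Group total payoff = 8.3 × 1.38 × 550 = 6299.70.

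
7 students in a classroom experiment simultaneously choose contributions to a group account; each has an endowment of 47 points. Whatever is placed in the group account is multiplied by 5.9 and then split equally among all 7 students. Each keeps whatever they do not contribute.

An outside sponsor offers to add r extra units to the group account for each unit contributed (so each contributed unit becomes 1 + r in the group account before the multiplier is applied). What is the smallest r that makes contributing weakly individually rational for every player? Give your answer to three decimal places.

0.186

With matching at rate r, one contributed unit becomes (1 + r) in the group account and returns 5.9 × (1 + r) / 7 to the contributor.
Setting this equal to 1: 1 + r = 7/5.9 = 1.1864.
So the minimum matching rate is r = 1.1864 − 1 = 0.186.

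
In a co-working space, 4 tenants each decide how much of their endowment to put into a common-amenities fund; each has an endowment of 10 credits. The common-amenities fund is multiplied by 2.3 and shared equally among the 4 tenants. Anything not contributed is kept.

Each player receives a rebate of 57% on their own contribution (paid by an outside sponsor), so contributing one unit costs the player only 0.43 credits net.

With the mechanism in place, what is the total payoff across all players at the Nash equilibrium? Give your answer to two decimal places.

The effective private return per unit is now (2.3/4) / 0.43 = 1.3372 > 1, so every player's dominant strategy flips to full contribution.
So the Nash equilibrium is full contribution by all 4; the group earns 4 × (10 × 0.57 + 2.3 × 10) = 114.80.

114.80 credits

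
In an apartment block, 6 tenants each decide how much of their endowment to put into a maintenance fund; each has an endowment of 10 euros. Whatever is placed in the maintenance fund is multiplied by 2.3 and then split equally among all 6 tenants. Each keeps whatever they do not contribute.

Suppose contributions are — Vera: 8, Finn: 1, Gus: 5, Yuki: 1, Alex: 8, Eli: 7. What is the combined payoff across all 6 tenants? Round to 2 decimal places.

99.00 euros

Total contributed: 8 + 1 + 5 + 1 + 8 + 7 = 30; total kept: 6 × 10 − 30 = 30.
The maintenance fund pays out 2.3 × 30 = 69.00 in aggregate.
Group total = 30 + 69.00 = 99.00.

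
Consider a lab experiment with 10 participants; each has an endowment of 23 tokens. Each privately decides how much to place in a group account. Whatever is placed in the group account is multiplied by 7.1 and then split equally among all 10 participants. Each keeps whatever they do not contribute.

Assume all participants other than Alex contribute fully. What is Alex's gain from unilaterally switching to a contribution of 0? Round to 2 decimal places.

6.67 tokens

Switching from a contribution of 23 to 0 lets Alex keep an extra 23 tokens, but lowers the group account by 23, which costs Alex their own share of that drop: 7.1/10 × 23 = 16.33.
Net gain = 23 − 16.33 = 6.67. The private return per contributed unit (0.7100) is below 1, so free-riding is indeed the best response regardless of what the others do.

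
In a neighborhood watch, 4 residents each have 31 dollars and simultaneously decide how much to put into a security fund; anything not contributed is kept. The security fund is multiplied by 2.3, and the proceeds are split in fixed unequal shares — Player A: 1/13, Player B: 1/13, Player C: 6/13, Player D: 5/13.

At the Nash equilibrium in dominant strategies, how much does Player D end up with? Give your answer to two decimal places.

Each unit j contributes comes back to j as 2.3 × (j's share), so j prefers to contribute only if that share exceeds 1/2.3 = 0.4348; otherwise keeping the unit dominates.
Player C alone (share 6/13) is above the threshold, contributing 31; the remaining 3 contribute 0. Total contributed: 31.
Player D keeps 31 and receives 2.3 × 31 × 5/13 = 27.42 from the security fund, for a payoff of 58.42.

58.42 dollars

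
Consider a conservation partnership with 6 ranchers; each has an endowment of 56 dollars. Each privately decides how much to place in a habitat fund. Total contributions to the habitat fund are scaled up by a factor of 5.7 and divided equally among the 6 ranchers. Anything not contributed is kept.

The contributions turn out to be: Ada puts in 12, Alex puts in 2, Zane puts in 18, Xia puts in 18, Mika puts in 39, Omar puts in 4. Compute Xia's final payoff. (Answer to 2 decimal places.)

Total contributed: 12 + 2 + 18 + 18 + 39 + 4 = 93.
Each receives 5.7 × 93 / 6 = 88.35 from the habitat fund.
Xia keeps 56 − 18 = 38, so Xia's payoff is 38 + 88.35 = 126.35.

126.35 dollars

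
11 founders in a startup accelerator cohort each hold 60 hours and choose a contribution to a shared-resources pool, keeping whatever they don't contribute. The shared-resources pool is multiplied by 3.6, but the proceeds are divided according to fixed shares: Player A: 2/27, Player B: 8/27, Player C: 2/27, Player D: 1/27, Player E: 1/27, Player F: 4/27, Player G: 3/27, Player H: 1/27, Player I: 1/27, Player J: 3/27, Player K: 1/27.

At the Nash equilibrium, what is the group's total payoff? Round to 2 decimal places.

816.00 hours

Each unit j contributes comes back to j as 3.6 × (j's share), so j prefers to contribute only if that share exceeds 1/3.6 = 0.2778; otherwise keeping the unit dominates.
Only Player B (8/27) clears that bar, contributing 60; the remaining 10 contribute 0. Total contributed: 60.
The shared-resources pool pays out 3.6 × 60 = 216.00 in total (split across the unequal shares, but the aggregate is all that matters for the group sum).
The 10 free-riders keep 60 each, adding 600. Group total = 600 + 216.00 = 816.00.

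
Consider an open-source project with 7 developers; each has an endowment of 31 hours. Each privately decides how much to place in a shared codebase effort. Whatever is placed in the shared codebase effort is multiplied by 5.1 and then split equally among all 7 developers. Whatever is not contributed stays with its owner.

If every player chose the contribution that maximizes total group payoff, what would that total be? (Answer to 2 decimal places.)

Each contributed unit returns 5.100 to the group as a whole (0.7286 to each of 7 players), which exceeds 1, so the social optimum is full contribution: group total = 5.100 × 217 = 1106.70.

1106.70 hours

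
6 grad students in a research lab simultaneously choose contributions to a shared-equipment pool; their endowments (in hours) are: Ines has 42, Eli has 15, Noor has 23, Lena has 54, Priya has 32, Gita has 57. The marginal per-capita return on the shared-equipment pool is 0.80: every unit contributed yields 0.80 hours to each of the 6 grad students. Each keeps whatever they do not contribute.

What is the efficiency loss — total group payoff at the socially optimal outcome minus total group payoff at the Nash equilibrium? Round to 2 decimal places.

The private return per contributed unit is 0.80 < 1 for everyone, so the Nash equilibrium is zero contribution and the group total is Σ E_j = 42 + 15 + 23 + 54 + 32 + 57 = 223.
Each contributed unit returns 4.800 to the group, so the social optimum is full contribution by everyone: group total = 4.800 × 223 = 1070.40.
Efficiency loss = (4.800 − 1) × 223 = 847.40.

847.40 hours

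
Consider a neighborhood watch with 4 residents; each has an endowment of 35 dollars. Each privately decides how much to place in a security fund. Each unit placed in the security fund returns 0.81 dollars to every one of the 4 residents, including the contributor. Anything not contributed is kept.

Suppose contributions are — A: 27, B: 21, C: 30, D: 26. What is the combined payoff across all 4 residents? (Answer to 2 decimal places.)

Total contributed: 27 + 21 + 30 + 26 = 104; total kept: 4 × 35 − 104 = 36.
The security fund pays out 0.81 × 4 × 104 = 336.96 in aggregate.
Group total = 36 + 336.96 = 372.96.

372.96 dollars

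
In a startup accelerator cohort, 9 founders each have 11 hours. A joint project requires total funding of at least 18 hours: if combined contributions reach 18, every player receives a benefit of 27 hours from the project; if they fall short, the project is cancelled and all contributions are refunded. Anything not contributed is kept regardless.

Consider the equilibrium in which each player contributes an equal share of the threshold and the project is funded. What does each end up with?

Equal share of the threshold: 18/9 = 2.
At this profile no one gains by cutting their contribution: any cut drops the total below 18, the project is cancelled, contributions are refunded, and the deviator ends with 11, which is less than 11 − 2 + 27 = 36. Contributing more than 2 just wastes the excess. So contributing exactly 2 is a best response.
Each player's payoff: 11 − 2 + 27 = 36.

36 hours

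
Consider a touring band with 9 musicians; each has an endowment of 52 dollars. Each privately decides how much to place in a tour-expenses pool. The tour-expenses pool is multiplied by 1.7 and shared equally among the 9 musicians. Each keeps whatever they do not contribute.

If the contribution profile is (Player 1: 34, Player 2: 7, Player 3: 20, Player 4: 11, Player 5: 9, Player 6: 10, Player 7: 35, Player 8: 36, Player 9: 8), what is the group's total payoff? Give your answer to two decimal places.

587.00 dollars

Total contributed: 34 + 7 + 20 + 11 + 9 + 10 + 35 + 36 + 8 = 170; total kept: 9 × 52 − 170 = 298.
The tour-expenses pool pays out 1.7 × 170 = 289.00 in aggregate.
Group total = 298 + 289.00 = 587.00.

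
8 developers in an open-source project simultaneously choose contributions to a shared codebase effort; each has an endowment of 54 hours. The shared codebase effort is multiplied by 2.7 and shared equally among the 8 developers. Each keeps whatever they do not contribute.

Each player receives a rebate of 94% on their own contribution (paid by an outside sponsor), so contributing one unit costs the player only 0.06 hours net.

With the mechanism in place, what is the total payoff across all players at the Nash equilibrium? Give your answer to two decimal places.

1572.48 hours

Under the mechanism each unit contributed yields (2.7/8) / 0.06 = 5.6250 back to its contributor per unit of net cost, which exceeds 1, making full contribution the dominant choice for everyone.
At the Nash equilibrium everyone contributes 54. Group total payoff = 8 × (54 × 0.94 + 2.7 × 54) = 1572.48.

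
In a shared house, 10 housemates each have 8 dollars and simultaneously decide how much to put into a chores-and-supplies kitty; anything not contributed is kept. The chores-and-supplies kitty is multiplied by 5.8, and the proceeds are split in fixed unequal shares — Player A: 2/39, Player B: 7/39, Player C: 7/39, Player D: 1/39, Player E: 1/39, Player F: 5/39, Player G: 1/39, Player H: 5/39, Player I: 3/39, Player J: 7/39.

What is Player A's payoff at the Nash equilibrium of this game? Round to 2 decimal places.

Player j's private return per contributed unit is 5.8 × (j's share). Contributing is weakly dominant for j when that share is at least 1/5.8 = 0.1724, and contributing 0 is dominant otherwise.
Player B, Player C and Player J are above the threshold, contributing 8 each; the remaining 7 contribute 0. Total contributed: 24.
Player A keeps 8 and receives 5.8 × 24 × 2/39 = 7.14 from the chores-and-supplies kitty, for a payoff of 15.14.

15.14 dollars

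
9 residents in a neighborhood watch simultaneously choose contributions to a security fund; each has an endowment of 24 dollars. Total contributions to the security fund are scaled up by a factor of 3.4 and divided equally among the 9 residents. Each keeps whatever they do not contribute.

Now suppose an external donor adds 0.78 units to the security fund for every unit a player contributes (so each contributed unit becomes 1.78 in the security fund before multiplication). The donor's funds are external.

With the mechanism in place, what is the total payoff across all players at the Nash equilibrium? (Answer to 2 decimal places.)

The effective private return is 3.4 × 1.78 / 9 = 0.6724, which is still under 1, so the mechanism doesn't change anyone's dominant strategy: zero contribution.
Everyone keeps their endowment and the group total is 9 × 24 = 216.

216.00 dollars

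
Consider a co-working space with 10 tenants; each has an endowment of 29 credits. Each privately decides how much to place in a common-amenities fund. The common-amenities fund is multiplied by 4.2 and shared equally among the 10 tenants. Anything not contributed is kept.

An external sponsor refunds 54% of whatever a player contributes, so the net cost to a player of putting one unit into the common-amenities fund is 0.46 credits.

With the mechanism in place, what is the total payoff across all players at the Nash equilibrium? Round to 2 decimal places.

The effective private return is (4.2/10) / 0.46 = 0.9130, which is still under 1, so the mechanism doesn't change anyone's dominant strategy: zero contribution.
Everyone keeps their endowment and the group total is 10 × 29 = 290.

290.00 credits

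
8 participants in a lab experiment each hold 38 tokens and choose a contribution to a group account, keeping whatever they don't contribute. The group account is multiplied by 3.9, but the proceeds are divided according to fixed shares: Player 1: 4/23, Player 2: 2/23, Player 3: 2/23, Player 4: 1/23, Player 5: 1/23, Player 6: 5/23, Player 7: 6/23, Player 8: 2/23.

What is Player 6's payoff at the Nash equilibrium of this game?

For player j, contributing a unit is worthwhile iff 3.9 × (j's share) ≥ 1, i.e. iff j's share is at least 0.2564.
Only Player 7 (6/23) clears that bar, contributing 38; the remaining 7 contribute 0. Total contributed: 38.
Player 6 keeps 38 and receives 3.9 × 38 × 5/23 = 32.22 from the group account, for a payoff of 70.22.

70.22 tokens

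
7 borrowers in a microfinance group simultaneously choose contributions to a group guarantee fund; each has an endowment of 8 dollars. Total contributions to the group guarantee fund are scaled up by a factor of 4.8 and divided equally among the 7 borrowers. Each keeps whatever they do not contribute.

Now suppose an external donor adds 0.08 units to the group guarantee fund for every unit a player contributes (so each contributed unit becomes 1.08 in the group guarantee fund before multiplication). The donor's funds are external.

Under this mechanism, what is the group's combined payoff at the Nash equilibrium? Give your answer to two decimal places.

56.00 dollars

The effective private return is 4.8 × 1.08 / 7 = 0.7406, which is still under 1, so the mechanism doesn't change anyone's dominant strategy: zero contribution.
Everyone keeps their endowment and the group total is 7 × 8 = 56.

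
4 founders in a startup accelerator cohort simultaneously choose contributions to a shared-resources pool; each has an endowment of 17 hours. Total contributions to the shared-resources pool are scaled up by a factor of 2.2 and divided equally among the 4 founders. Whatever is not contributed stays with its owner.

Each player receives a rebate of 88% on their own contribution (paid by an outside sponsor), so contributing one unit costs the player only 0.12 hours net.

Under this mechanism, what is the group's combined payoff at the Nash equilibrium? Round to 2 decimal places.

With the mechanism, a contributed unit returns (2.2/4) / 0.12 = 4.5833 per unit of net cost to the contributor — now above 1 — so contributing fully is weakly dominant for every player.
At the Nash equilibrium everyone contributes 17. Group total payoff = 4 × (17 × 0.88 + 2.2 × 17) = 209.44.

209.44 hours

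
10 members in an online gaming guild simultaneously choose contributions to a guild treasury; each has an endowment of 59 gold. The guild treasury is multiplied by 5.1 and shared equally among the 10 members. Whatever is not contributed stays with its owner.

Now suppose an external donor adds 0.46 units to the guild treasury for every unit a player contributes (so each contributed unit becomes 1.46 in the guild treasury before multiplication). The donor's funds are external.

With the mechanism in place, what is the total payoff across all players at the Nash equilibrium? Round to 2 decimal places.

The effective private return is 5.1 × 1.46 / 10 = 0.7446, which is still under 1, so the mechanism doesn't change anyone's dominant strategy: zero contribution.
At the Nash equilibrium no one contributes; group total payoff = 10 × 59 = 590.

590.00 gold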